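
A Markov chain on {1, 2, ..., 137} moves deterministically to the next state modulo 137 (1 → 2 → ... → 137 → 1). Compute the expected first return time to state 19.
E[T_19 | X_0 = 19] = 137

The chain cycles deterministically, so starting at state 19 it returns in exactly 137 steps. Equivalently, the stationary distribution is uniform π_j = 1/137 for every state j, so by Kac's formula E[T_19] = 1/π_19 = 137.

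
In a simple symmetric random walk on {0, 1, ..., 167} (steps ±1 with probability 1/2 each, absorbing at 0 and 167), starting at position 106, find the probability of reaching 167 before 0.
P(hit 167 before 0) = 106/167

Let u_k = P(hit 167 before 0 | start at k). Then u_0 = 0, u_167 = 1, and u_k = u_{k-1}/2 + u_{k+1}/2 for 1 ≤ k ≤ 166. This harmonic recurrence is solved by u_k = k/167, giving u_106 = 106/167.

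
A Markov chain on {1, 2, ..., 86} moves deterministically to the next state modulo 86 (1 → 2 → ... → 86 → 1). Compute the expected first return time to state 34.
E[T_34 | X_0 = 34] = 86

The chain cycles deterministically, so starting at state 34 it returns in exactly 86 steps. Equivalently, the stationary distribution is uniform π_j = 1/86 for every state j, so by Kac's formula E[T_34] = 1/π_34 = 86.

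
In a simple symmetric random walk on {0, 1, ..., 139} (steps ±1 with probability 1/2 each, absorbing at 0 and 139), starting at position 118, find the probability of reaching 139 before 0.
P(hit 139 before 0) = 118/139

Let u_k = P(hit 139 before 0 | start at k). Then u_0 = 0, u_139 = 1, and u_k = u_{k-1}/2 + u_{k+1}/2 for 1 ≤ k ≤ 138. This harmonic recurrence is solved by u_k = k/139, giving u_118 = 118/139.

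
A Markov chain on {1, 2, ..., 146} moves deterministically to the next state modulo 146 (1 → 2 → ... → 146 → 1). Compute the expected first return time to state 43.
E[T_43 | X_0 = 43] = 146

The chain cycles deterministically, so starting at state 43 it returns in exactly 146 steps. Equivalently, the stationary distribution is uniform π_j = 1/146 for every state j, so by Kac's formula E[T_43] = 1/π_43 = 146.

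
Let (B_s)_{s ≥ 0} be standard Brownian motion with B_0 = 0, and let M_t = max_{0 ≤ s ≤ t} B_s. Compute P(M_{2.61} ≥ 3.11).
P(M_{2.61} ≥ 3.11) = 2·P(B_{2.61} ≥ 3.11) = 2(1 − Φ(3.11/√2.61)) ≈ 0.0542

By the reflection principle for Brownian motion, P(M_t ≥ a) = 2 · P(B_t ≥ a) for a ≥ 0. Since B_t ~ N(0, t), P(B_t ≥ 3.11) = 1 − Φ(3.11/√t) = 1 − Φ(3.11/√2.61) = 1 − Φ(1.9250). So
  P(M_{2.61} ≥ 3.11) = 2(1 − Φ(1.9250)) ≈ 0.0542.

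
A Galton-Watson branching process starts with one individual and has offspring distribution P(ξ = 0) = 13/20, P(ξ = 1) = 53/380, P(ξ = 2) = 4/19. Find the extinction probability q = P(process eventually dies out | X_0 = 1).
q = 1

Mean offspring μ = 0·13/20 + 1·53/380 + 2·4/19 = 213/380 ≤ 1. For μ ≤ 1 with offspring not concentrated at 1, the Galton-Watson process goes extinct almost surely, so q = 1.
(Algebraic check: The pgf is f(s) = 13/20 + 53/380·s + 4/19·s². The extinction probability q is the smallest fixed point of f in [0, 1]. Setting s = f(s):
  4/19·s² + (53/380 − 1)·s + 13/20 = 0
  4/19·s² − (13/20 + 4/19)·s + 13/20 = 0
which factors as (s − 1)·(4/19·s − 13/20) = 0, giving roots s = 1 and s = (13/20)/(4/19) = 247/80. Since 247/80 ≥ 1, the smallest root in [0, 1] is s = 1.)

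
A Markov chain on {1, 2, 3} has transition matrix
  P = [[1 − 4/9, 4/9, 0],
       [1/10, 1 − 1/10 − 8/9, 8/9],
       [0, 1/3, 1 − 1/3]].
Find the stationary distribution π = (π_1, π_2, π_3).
π = (27/467, 120/467, 320/467)

This is a birth-death chain on three states, which satisfies detailed balance: π_1 · P_{12} = π_2 · P_{21} and π_2 · P_{23} = π_3 · P_{32}.
From π_1 · 4/9 = π_2 · 1/10: π_2/π_1 = (4/9)/(1/10) = 40/9.
From π_2 · 8/9 = π_3 · 1/3: π_3/π_2 = (8/9)/(1/3) = 8/3.
Take π_1 proportional to 1; then unnormalized π = (1, 40/9, 320/27). Normalize by dividing by the sum 467/27:
  π = (27/467, 120/467, 320/467).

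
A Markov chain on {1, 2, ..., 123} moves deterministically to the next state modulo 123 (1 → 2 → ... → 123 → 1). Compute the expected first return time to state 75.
E[T_75 | X_0 = 75] = 123

The chain cycles deterministically, so starting at state 75 it returns in exactly 123 steps. Equivalently, the stationary distribution is uniform π_j = 1/123 for every state j, so by Kac's formula E[T_75] = 1/π_75 = 123.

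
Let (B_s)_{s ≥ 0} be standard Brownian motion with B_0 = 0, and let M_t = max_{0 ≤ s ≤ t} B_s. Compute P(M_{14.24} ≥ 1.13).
P(M_{14.24} ≥ 1.13) = 2·P(B_{14.24} ≥ 1.13) = 2(1 − Φ(1.13/√14.24)) ≈ 0.7646

By the reflection principle for Brownian motion, P(M_t ≥ a) = 2 · P(B_t ≥ a) for a ≥ 0. Since B_t ~ N(0, t), P(B_t ≥ 1.13) = 1 − Φ(1.13/√t) = 1 − Φ(1.13/√14.24) = 1 − Φ(0.2994). So
  P(M_{14.24} ≥ 1.13) = 2(1 − Φ(0.2994)) ≈ 0.7646.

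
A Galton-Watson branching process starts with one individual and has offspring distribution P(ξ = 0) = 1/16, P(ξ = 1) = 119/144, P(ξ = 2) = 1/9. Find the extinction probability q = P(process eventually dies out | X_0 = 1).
q = 9/16

The pgf is f(s) = 1/16 + 119/144·s + 1/9·s². The extinction probability q is the smallest fixed point of f in [0, 1]. Setting s = f(s):
  1/9·s² + (119/144 − 1)·s + 1/16 = 0
  1/9·s² − (1/16 + 1/9)·s + 1/16 = 0
which factors as (s − 1)·(1/9·s − 1/16) = 0, giving roots s = 1 and s = (1/16)/(1/9) = 9/16.
Mean offspring μ = 119/144 + 2·1/9 = 151/144 > 1 (supercritical), so q < 1. The extinction probability is the smaller root: q = (1/16)/(1/9) = 9/16.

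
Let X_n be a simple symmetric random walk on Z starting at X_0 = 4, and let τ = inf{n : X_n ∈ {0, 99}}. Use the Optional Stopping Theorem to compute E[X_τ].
E[X_τ] = 4

X_n is a martingale and τ is a bounded-mean stopping time (indeed τ is finite a.s. with bounded expectation since the walk is in a bounded region). By the OST, E[X_τ] = E[X_0] = 4. Equivalently: E[X_τ] = 99 · P(hit 99 first) + 0 · P(hit 0 first) = 99 · (4/99) = 4.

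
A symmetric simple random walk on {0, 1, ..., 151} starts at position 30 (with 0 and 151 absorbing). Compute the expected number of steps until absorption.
E[τ | X_0 = 30] = 3630

Let v_k = E[τ | X_0 = k]. Boundary: v_0 = v_151 = 0. Recurrence: v_k = 1 + (v_{k-1} + v_{k+1})/2 for 1 ≤ k ≤ 150. The particular solution to v_k − (v_{k-1} + v_{k+1})/2 = 1 is v_k = −k^2. Adding homogeneous solution A + B k and matching boundaries gives v_k = k (151 − k). Substituting k = 30: v_30 = 30 · 121 = 3630.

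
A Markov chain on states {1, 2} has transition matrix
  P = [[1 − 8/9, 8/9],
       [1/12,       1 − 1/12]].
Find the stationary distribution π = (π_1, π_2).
π_1 = 3/35, π_2 = 32/35

Solve πP = π with π_1 + π_2 = 1. From πP = π: π_1 · (1 − 8/9) + π_2 · 1/12 = π_1 ⇒ π_2 · 1/12 = π_1 · 8/9 ⇒ π_2/π_1 = (8/9)/(1/12) = 32/3. Together with π_1 + π_2 = 1:
  π_1 = (1/12)/(8/9 + 1/12) = (1/12)/(35/36) = 3/35,
  π_2 = (8/9)/(8/9 + 1/12) = (8/9)/(35/36) = 32/35.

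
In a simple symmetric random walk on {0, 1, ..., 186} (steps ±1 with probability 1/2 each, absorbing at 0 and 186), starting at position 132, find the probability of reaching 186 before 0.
P(hit 186 before 0) = 132/186 = 22/31

Let u_k = P(hit 186 before 0 | start at k). Then u_0 = 0, u_186 = 1, and u_k = u_{k-1}/2 + u_{k+1}/2 for 1 ≤ k ≤ 185. This harmonic recurrence is solved by u_k = k/186, giving u_132 = 132/186 = 22/31.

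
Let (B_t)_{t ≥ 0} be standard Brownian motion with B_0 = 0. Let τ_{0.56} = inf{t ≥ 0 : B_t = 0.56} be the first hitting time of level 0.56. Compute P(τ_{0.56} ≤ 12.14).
P(τ_{0.56} ≤ 12.14) = 2(1 − Φ(0.56/√12.14)) = 2(1 − Φ(0.1607)) ≈ 0.8723

By the reflection principle for standard BM, P(τ_b ≤ t) = 2 · P(B_t ≥ b). Since B_t ~ N(0, t), P(B_t ≥ 0.56) = 1 − Φ(0.56/√t) = 1 − Φ(0.56/√12.14) = 1 − Φ(0.1607) ≈ 0.43616. Doubling: P(τ_{0.56} ≤ 12.14) ≈ 2 · 0.43616 = 0.87232 ≈ 0.8723.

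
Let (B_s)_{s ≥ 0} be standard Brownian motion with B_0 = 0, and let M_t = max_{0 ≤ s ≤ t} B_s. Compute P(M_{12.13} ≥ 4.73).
P(M_{12.13} ≥ 4.73) = 2·P(B_{12.13} ≥ 4.73) = 2(1 − Φ(4.73/√12.13)) ≈ 0.1744

By the reflection principle for Brownian motion, P(M_t ≥ a) = 2 · P(B_t ≥ a) for a ≥ 0. Since B_t ~ N(0, t), P(B_t ≥ 4.73) = 1 − Φ(4.73/√t) = 1 − Φ(4.73/√12.13) = 1 − Φ(1.3581). So
  P(M_{12.13} ≥ 4.73) = 2(1 − Φ(1.3581)) ≈ 0.1744.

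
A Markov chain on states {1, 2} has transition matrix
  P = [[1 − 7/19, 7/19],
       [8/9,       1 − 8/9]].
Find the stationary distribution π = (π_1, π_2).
π_1 = 152/215, π_2 = 63/215

Solve πP = π with π_1 + π_2 = 1. From πP = π: π_1 · (1 − 7/19) + π_2 · 8/9 = π_1 ⇒ π_2 · 8/9 = π_1 · 7/19 ⇒ π_2/π_1 = (7/19)/(8/9) = 63/152. Together with π_1 + π_2 = 1:
  π_1 = (8/9)/(7/19 + 8/9) = (8/9)/(215/171) = 152/215,
  π_2 = (7/19)/(7/19 + 8/9) = (7/19)/(215/171) = 63/215.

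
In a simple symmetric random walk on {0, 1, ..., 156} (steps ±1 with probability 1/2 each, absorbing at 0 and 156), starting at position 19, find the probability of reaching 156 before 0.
P(hit 156 before 0) = 19/156

Let u_k = P(hit 156 before 0 | start at k). Then u_0 = 0, u_156 = 1, and u_k = u_{k-1}/2 + u_{k+1}/2 for 1 ≤ k ≤ 155. This harmonic recurrence is solved by u_k = k/156, giving u_19 = 19/156.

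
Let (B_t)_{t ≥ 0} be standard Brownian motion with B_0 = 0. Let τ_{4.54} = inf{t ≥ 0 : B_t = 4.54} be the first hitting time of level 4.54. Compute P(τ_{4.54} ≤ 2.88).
P(τ_{4.54} ≤ 2.88) = 2(1 − Φ(4.54/√2.88)) = 2(1 − Φ(2.6752)) ≈ 0.0075

By the reflection principle for standard BM, P(τ_b ≤ t) = 2 · P(B_t ≥ b). Since B_t ~ N(0, t), P(B_t ≥ 4.54) = 1 − Φ(4.54/√t) = 1 − Φ(4.54/√2.88) = 1 − Φ(2.6752) ≈ 0.00373. Doubling: P(τ_{4.54} ≤ 2.88) ≈ 2 · 0.00373 = 0.00746 ≈ 0.0075.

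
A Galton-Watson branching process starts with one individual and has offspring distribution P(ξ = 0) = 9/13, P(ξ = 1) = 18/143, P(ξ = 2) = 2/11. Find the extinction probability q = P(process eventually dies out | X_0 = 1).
q = 1

Mean offspring μ = 0·9/13 + 1·18/143 + 2·2/11 = 70/143 ≤ 1. For μ ≤ 1 with offspring not concentrated at 1, the Galton-Watson process goes extinct almost surely, so q = 1.
(Algebraic check: The pgf is f(s) = 9/13 + 18/143·s + 2/11·s². The extinction probability q is the smallest fixed point of f in [0, 1]. Setting s = f(s):
  2/11·s² + (18/143 − 1)·s + 9/13 = 0
  2/11·s² − (9/13 + 2/11)·s + 9/13 = 0
which factors as (s − 1)·(2/11·s − 9/13) = 0, giving roots s = 1 and s = (9/13)/(2/11) = 99/26. Since 99/26 ≥ 1, the smallest root in [0, 1] is s = 1.)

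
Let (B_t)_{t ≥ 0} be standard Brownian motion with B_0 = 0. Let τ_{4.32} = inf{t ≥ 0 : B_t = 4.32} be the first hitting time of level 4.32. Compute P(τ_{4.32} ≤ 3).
P(τ_{4.32} ≤ 3) = 2(1 − Φ(4.32/√3)) = 2(1 − Φ(2.4942)) ≈ 0.0126

By the reflection principle for standard BM, P(τ_b ≤ t) = 2 · P(B_t ≥ b). Since B_t ~ N(0, t), P(B_t ≥ 4.32) = 1 − Φ(4.32/√t) = 1 − Φ(4.32/√3) = 1 − Φ(2.4942) ≈ 0.00631. Doubling: P(τ_{4.32} ≤ 3) ≈ 2 · 0.00631 = 0.01262 ≈ 0.0126.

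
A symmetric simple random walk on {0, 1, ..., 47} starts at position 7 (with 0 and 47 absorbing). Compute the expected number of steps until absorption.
E[τ | X_0 = 7] = 280

Let v_k = E[τ | X_0 = k]. Boundary: v_0 = v_47 = 0. Recurrence: v_k = 1 + (v_{k-1} + v_{k+1})/2 for 1 ≤ k ≤ 46. The particular solution to v_k − (v_{k-1} + v_{k+1})/2 = 1 is v_k = −k^2. Adding homogeneous solution A + B k and matching boundaries gives v_k = k (47 − k). Substituting k = 7: v_7 = 7 · 40 = 280.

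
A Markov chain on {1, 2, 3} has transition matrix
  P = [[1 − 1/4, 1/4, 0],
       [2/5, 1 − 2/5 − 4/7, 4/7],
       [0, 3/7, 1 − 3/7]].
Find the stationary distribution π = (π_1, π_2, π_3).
π = (24/59, 15/59, 20/59)

This is a birth-death chain on three states, which satisfies detailed balance: π_1 · P_{12} = π_2 · P_{21} and π_2 · P_{23} = π_3 · P_{32}.
From π_1 · 1/4 = π_2 · 2/5: π_2/π_1 = (1/4)/(2/5) = 5/8.
From π_2 · 4/7 = π_3 · 3/7: π_3/π_2 = (4/7)/(3/7) = 4/3.
Take π_1 proportional to 1; then unnormalized π = (1, 5/8, 5/6). Normalize by dividing by the sum 59/24:
  π = (24/59, 15/59, 20/59).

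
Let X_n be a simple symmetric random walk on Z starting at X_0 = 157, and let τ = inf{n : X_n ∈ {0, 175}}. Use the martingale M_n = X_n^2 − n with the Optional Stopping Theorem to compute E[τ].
E[τ] = 2826

M_n = X_n^2 − n is a martingale (since E[X_{n+1}^2 | F_n] = X_n^2 + 1). By OST (τ has finite mean in a bounded region), E[M_τ] = E[M_0] = X_0^2 − 0 = 157^2 = 24649. Also E[M_τ] = E[X_τ^2] − E[τ]. The walk exits at 0 or 175, with P(hit 175 first) = 157/175, so E[X_τ^2] = 175^2 · 157/175 + 0 = 27475. Thus E[τ] = E[X_τ^2] − E[M_τ] = 27475 − 24649 = 2826 = 157(175 − 157) = 2826.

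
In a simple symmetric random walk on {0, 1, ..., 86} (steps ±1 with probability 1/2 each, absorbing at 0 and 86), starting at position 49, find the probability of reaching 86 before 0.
P(hit 86 before 0) = 49/86

Let u_k = P(hit 86 before 0 | start at k). Then u_0 = 0, u_86 = 1, and u_k = u_{k-1}/2 + u_{k+1}/2 for 1 ≤ k ≤ 85. This harmonic recurrence is solved by u_k = k/86, giving u_49 = 49/86.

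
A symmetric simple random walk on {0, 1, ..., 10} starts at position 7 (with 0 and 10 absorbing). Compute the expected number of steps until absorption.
E[τ | X_0 = 7] = 21

Let v_k = E[τ | X_0 = k]. Boundary: v_0 = v_10 = 0. Recurrence: v_k = 1 + (v_{k-1} + v_{k+1})/2 for 1 ≤ k ≤ 9. The particular solution to v_k − (v_{k-1} + v_{k+1})/2 = 1 is v_k = −k^2. Adding homogeneous solution A + B k and matching boundaries gives v_k = k (10 − k). Substituting k = 7: v_7 = 7 · 3 = 21.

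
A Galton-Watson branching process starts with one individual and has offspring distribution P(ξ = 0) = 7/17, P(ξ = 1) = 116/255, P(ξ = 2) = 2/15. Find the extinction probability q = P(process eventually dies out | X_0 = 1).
q = 1

Mean offspring μ = 0·7/17 + 1·116/255 + 2·2/15 = 184/255 ≤ 1. For μ ≤ 1 with offspring not concentrated at 1, the Galton-Watson process goes extinct almost surely, so q = 1.
(Algebraic check: The pgf is f(s) = 7/17 + 116/255·s + 2/15·s². The extinction probability q is the smallest fixed point of f in [0, 1]. Setting s = f(s):
  2/15·s² + (116/255 − 1)·s + 7/17 = 0
  2/15·s² − (7/17 + 2/15)·s + 7/17 = 0
which factors as (s − 1)·(2/15·s − 7/17) = 0, giving roots s = 1 and s = (7/17)/(2/15) = 105/34. Since 105/34 ≥ 1, the smallest root in [0, 1] is s = 1.)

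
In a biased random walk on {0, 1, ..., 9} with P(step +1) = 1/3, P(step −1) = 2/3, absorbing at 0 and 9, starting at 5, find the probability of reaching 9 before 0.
P(hit 9 before 0) = (1 − (2)^5) / (1 − (2)^9) = 31/511

Let u_k denote P(reach 9 before 0 | start at k). Boundary: u_0 = 0, u_9 = 1. Recurrence: u_k = 1/3·u_{k+1} + 2/3·u_{k-1} for 1 ≤ k ≤ 8. Try u_k = A + B·r^k with r = q/p = (2/3)/(1/3) = 2. Substitution satisfies the recurrence; boundary conditions give:
  u_k = (1 − r^k) / (1 − r^N) = (1 − (2)^5) / (1 − (2)^9) = 31/511.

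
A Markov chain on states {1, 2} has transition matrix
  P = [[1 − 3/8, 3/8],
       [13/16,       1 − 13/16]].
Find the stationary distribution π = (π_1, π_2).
π_1 = 13/19, π_2 = 6/19

Solve πP = π with π_1 + π_2 = 1. From πP = π: π_1 · (1 − 3/8) + π_2 · 13/16 = π_1 ⇒ π_2 · 13/16 = π_1 · 3/8 ⇒ π_2/π_1 = (3/8)/(13/16) = 6/13. Together with π_1 + π_2 = 1:
  π_1 = (13/16)/(3/8 + 13/16) = (13/16)/(19/16) = 13/19,
  π_2 = (3/8)/(3/8 + 13/16) = (3/8)/(19/16) = 6/19.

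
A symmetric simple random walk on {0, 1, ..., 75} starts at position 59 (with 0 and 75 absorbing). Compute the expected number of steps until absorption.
E[τ | X_0 = 59] = 944

Let v_k = E[τ | X_0 = k]. Boundary: v_0 = v_75 = 0. Recurrence: v_k = 1 + (v_{k-1} + v_{k+1})/2 for 1 ≤ k ≤ 74. The particular solution to v_k − (v_{k-1} + v_{k+1})/2 = 1 is v_k = −k^2. Adding homogeneous solution A + B k and matching boundaries gives v_k = k (75 − k). Substituting k = 59: v_59 = 59 · 16 = 944.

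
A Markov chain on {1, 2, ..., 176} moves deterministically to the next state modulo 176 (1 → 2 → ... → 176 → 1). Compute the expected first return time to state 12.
E[T_12 | X_0 = 12] = 176

The chain cycles deterministically, so starting at state 12 it returns in exactly 176 steps. Equivalently, the stationary distribution is uniform π_j = 1/176 for every state j, so by Kac's formula E[T_12] = 1/π_12 = 176.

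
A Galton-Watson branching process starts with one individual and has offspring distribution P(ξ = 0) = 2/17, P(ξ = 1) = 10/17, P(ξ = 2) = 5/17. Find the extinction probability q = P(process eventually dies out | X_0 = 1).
q = 2/5

The pgf is f(s) = 2/17 + 10/17·s + 5/17·s². The extinction probability q is the smallest fixed point of f in [0, 1]. Setting s = f(s):
  5/17·s² + (10/17 − 1)·s + 2/17 = 0
  5/17·s² − (2/17 + 5/17)·s + 2/17 = 0
which factors as (s − 1)·(5/17·s − 2/17) = 0, giving roots s = 1 and s = (2/17)/(5/17) = 2/5.
Mean offspring μ = 10/17 + 2·5/17 = 20/17 > 1 (supercritical), so q < 1. The extinction probability is the smaller root: q = (2/17)/(5/17) = 2/5.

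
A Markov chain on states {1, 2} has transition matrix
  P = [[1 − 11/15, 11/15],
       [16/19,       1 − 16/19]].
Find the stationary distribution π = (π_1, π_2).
π_1 = 240/449, π_2 = 209/449

Solve πP = π with π_1 + π_2 = 1. From πP = π: π_1 · (1 − 11/15) + π_2 · 16/19 = π_1 ⇒ π_2 · 16/19 = π_1 · 11/15 ⇒ π_2/π_1 = (11/15)/(16/19) = 209/240. Together with π_1 + π_2 = 1:
  π_1 = (16/19)/(11/15 + 16/19) = (16/19)/(449/285) = 240/449,
  π_2 = (11/15)/(11/15 + 16/19) = (11/15)/(449/285) = 209/449.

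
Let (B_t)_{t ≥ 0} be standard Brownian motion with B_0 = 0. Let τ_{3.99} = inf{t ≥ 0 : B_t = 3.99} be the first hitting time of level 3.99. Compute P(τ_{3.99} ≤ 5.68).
P(τ_{3.99} ≤ 5.68) = 2(1 − Φ(3.99/√5.68)) = 2(1 − Φ(1.6742)) ≈ 0.0941

By the reflection principle for standard BM, P(τ_b ≤ t) = 2 · P(B_t ≥ b). Since B_t ~ N(0, t), P(B_t ≥ 3.99) = 1 − Φ(3.99/√t) = 1 − Φ(3.99/√5.68) = 1 − Φ(1.6742) ≈ 0.04705. Doubling: P(τ_{3.99} ≤ 5.68) ≈ 2 · 0.04705 = 0.09410 ≈ 0.0941.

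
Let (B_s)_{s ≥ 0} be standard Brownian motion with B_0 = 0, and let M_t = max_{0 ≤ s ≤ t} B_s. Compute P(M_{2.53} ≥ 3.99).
P(M_{2.53} ≥ 3.99) = 2·P(B_{2.53} ≥ 3.99) = 2(1 − Φ(3.99/√2.53)) ≈ 0.0121

By the reflection principle for Brownian motion, P(M_t ≥ a) = 2 · P(B_t ≥ a) for a ≥ 0. Since B_t ~ N(0, t), P(B_t ≥ 3.99) = 1 − Φ(3.99/√t) = 1 − Φ(3.99/√2.53) = 1 − Φ(2.5085). So
  P(M_{2.53} ≥ 3.99) = 2(1 − Φ(2.5085)) ≈ 0.0121.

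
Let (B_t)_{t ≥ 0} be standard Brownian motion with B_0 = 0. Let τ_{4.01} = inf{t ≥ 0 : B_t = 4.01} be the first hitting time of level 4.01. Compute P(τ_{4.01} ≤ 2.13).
P(τ_{4.01} ≤ 2.13) = 2(1 − Φ(4.01/√2.13)) = 2(1 − Φ(2.7476)) ≈ 0.0060

By the reflection principle for standard BM, P(τ_b ≤ t) = 2 · P(B_t ≥ b). Since B_t ~ N(0, t), P(B_t ≥ 4.01) = 1 − Φ(4.01/√t) = 1 − Φ(4.01/√2.13) = 1 − Φ(2.7476) ≈ 0.00300. Doubling: P(τ_{4.01} ≤ 2.13) ≈ 2 · 0.00300 = 0.00600 ≈ 0.0060.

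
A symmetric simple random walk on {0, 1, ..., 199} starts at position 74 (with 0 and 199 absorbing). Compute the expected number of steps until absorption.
E[τ | X_0 = 74] = 9250

Let v_k = E[τ | X_0 = k]. Boundary: v_0 = v_199 = 0. Recurrence: v_k = 1 + (v_{k-1} + v_{k+1})/2 for 1 ≤ k ≤ 198. The particular solution to v_k − (v_{k-1} + v_{k+1})/2 = 1 is v_k = −k^2. Adding homogeneous solution A + B k and matching boundaries gives v_k = k (199 − k). Substituting k = 74: v_74 = 74 · 125 = 9250.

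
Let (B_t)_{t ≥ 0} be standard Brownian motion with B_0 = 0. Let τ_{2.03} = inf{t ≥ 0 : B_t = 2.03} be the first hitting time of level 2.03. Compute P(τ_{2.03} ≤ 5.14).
P(τ_{2.03} ≤ 5.14) = 2(1 − Φ(2.03/√5.14)) = 2(1 − Φ(0.8954)) ≈ 0.3706

By the reflection principle for standard BM, P(τ_b ≤ t) = 2 · P(B_t ≥ b). Since B_t ~ N(0, t), P(B_t ≥ 2.03) = 1 − Φ(2.03/√t) = 1 − Φ(2.03/√5.14) = 1 − Φ(0.8954) ≈ 0.18529. Doubling: P(τ_{2.03} ≤ 5.14) ≈ 2 · 0.18529 = 0.37058 ≈ 0.3706.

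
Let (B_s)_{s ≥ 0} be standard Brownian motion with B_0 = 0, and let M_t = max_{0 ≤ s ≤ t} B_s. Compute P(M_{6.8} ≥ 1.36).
P(M_{6.8} ≥ 1.36) = 2·P(B_{6.8} ≥ 1.36) = 2(1 − Φ(1.36/√6.8)) ≈ 0.6020

By the reflection principle for Brownian motion, P(M_t ≥ a) = 2 · P(B_t ≥ a) for a ≥ 0. Since B_t ~ N(0, t), P(B_t ≥ 1.36) = 1 − Φ(1.36/√t) = 1 − Φ(1.36/√6.8) = 1 − Φ(0.5215). So
  P(M_{6.8} ≥ 1.36) = 2(1 − Φ(0.5215)) ≈ 0.6020.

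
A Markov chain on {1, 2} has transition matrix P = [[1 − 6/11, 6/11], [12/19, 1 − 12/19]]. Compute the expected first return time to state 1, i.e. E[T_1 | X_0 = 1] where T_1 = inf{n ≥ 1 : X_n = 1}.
E[T_1 | X_0 = 1] = 1/π_1 = 41/22

For an irreducible recurrent Markov chain with stationary distribution π, E[T_i | X_0 = i] = 1/π_i (Kac's formula). Here π_1 = (12/19)/(6/11 + 12/19) = (12/19)/(246/209) = 22/41, so E[T_1 | X_0 = 1] = 1/π_1 = (6/11 + 12/19)/(12/19) = (246/209)/(12/19) = 41/22.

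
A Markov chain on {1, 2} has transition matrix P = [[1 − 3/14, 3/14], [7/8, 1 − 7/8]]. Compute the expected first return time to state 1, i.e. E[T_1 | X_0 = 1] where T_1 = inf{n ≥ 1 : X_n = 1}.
E[T_1 | X_0 = 1] = 1/π_1 = 61/49

For an irreducible recurrent Markov chain with stationary distribution π, E[T_i | X_0 = i] = 1/π_i (Kac's formula). Here π_1 = (7/8)/(3/14 + 7/8) = (7/8)/(61/56) = 49/61, so E[T_1 | X_0 = 1] = 1/π_1 = (3/14 + 7/8)/(7/8) = (61/56)/(7/8) = 61/49.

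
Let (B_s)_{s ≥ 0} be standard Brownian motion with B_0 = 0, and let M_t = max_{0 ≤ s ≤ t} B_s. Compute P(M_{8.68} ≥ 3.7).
P(M_{8.68} ≥ 3.7) = 2·P(B_{8.68} ≥ 3.7) = 2(1 − Φ(3.7/√8.68)) ≈ 0.2092

By the reflection principle for Brownian motion, P(M_t ≥ a) = 2 · P(B_t ≥ a) for a ≥ 0. Since B_t ~ N(0, t), P(B_t ≥ 3.7) = 1 − Φ(3.7/√t) = 1 − Φ(3.7/√8.68) = 1 − Φ(1.2559). So
  P(M_{8.68} ≥ 3.7) = 2(1 − Φ(1.2559)) ≈ 0.2092.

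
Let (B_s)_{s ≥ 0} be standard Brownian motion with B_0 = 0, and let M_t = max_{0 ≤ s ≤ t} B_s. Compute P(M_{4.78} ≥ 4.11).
P(M_{4.78} ≥ 4.11) = 2·P(B_{4.78} ≥ 4.11) = 2(1 − Φ(4.11/√4.78)) ≈ 0.0601

By the reflection principle for Brownian motion, P(M_t ≥ a) = 2 · P(B_t ≥ a) for a ≥ 0. Since B_t ~ N(0, t), P(B_t ≥ 4.11) = 1 − Φ(4.11/√t) = 1 − Φ(4.11/√4.78) = 1 − Φ(1.8799). So
  P(M_{4.78} ≥ 4.11) = 2(1 − Φ(1.8799)) ≈ 0.0601.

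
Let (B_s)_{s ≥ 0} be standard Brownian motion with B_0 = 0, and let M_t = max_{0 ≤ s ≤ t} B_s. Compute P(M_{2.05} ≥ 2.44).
P(M_{2.05} ≥ 2.44) = 2·P(B_{2.05} ≥ 2.44) = 2(1 − Φ(2.44/√2.05)) ≈ 0.0883

By the reflection principle for Brownian motion, P(M_t ≥ a) = 2 · P(B_t ≥ a) for a ≥ 0. Since B_t ~ N(0, t), P(B_t ≥ 2.44) = 1 − Φ(2.44/√t) = 1 − Φ(2.44/√2.05) = 1 − Φ(1.7042). So
  P(M_{2.05} ≥ 2.44) = 2(1 − Φ(1.7042)) ≈ 0.0883.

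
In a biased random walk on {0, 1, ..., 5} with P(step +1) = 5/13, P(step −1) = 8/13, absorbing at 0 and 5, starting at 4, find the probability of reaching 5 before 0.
P(hit 5 before 0) = (1 − (8/5)^4) / (1 − (8/5)^5) = 5785/9881

Let u_k denote P(reach 5 before 0 | start at k). Boundary: u_0 = 0, u_5 = 1. Recurrence: u_k = 5/13·u_{k+1} + 8/13·u_{k-1} for 1 ≤ k ≤ 4. Try u_k = A + B·r^k with r = q/p = (8/13)/(5/13) = 8/5. Substitution satisfies the recurrence; boundary conditions give:
  u_k = (1 − r^k) / (1 − r^N) = (1 − (8/5)^4) / (1 − (8/5)^5) = 5785/9881.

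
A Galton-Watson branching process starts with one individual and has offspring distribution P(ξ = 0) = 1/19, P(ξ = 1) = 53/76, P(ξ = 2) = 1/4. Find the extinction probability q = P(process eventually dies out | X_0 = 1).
q = 4/19

The pgf is f(s) = 1/19 + 53/76·s + 1/4·s². The extinction probability q is the smallest fixed point of f in [0, 1]. Setting s = f(s):
  1/4·s² + (53/76 − 1)·s + 1/19 = 0
  1/4·s² − (1/19 + 1/4)·s + 1/19 = 0
which factors as (s − 1)·(1/4·s − 1/19) = 0, giving roots s = 1 and s = (1/19)/(1/4) = 4/19.
Mean offspring μ = 53/76 + 2·1/4 = 91/76 > 1 (supercritical), so q < 1. The extinction probability is the smaller root: q = (1/19)/(1/4) = 4/19.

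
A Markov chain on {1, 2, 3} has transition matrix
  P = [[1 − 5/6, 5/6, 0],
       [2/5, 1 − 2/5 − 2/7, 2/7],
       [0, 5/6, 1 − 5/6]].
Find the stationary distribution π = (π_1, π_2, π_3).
π = (84/319, 175/319, 60/319)

This is a birth-death chain on three states, which satisfies detailed balance: π_1 · P_{12} = π_2 · P_{21} and π_2 · P_{23} = π_3 · P_{32}.
From π_1 · 5/6 = π_2 · 2/5: π_2/π_1 = (5/6)/(2/5) = 25/12.
From π_2 · 2/7 = π_3 · 5/6: π_3/π_2 = (2/7)/(5/6) = 12/35.
Take π_1 proportional to 1; then unnormalized π = (1, 25/12, 5/7). Normalize by dividing by the sum 319/84:
  π = (84/319, 175/319, 60/319).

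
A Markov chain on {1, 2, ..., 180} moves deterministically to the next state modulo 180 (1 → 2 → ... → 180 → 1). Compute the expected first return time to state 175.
E[T_175 | X_0 = 175] = 180

The chain cycles deterministically, so starting at state 175 it returns in exactly 180 steps. Equivalently, the stationary distribution is uniform π_j = 1/180 for every state j, so by Kac's formula E[T_175] = 1/π_175 = 180.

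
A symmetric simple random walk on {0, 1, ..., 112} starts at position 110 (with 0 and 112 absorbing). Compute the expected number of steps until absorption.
E[τ | X_0 = 110] = 220

Let v_k = E[τ | X_0 = k]. Boundary: v_0 = v_112 = 0. Recurrence: v_k = 1 + (v_{k-1} + v_{k+1})/2 for 1 ≤ k ≤ 111. The particular solution to v_k − (v_{k-1} + v_{k+1})/2 = 1 is v_k = −k^2. Adding homogeneous solution A + B k and matching boundaries gives v_k = k (112 − k). Substituting k = 110: v_110 = 110 · 2 = 220.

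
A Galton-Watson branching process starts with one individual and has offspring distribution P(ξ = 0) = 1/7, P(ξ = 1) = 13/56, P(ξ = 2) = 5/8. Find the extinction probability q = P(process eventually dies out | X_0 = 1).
q = 8/35

The pgf is f(s) = 1/7 + 13/56·s + 5/8·s². The extinction probability q is the smallest fixed point of f in [0, 1]. Setting s = f(s):
  5/8·s² + (13/56 − 1)·s + 1/7 = 0
  5/8·s² − (1/7 + 5/8)·s + 1/7 = 0
which factors as (s − 1)·(5/8·s − 1/7) = 0, giving roots s = 1 and s = (1/7)/(5/8) = 8/35.
Mean offspring μ = 13/56 + 2·5/8 = 83/56 > 1 (supercritical), so q < 1. The extinction probability is the smaller root: q = (1/7)/(5/8) = 8/35.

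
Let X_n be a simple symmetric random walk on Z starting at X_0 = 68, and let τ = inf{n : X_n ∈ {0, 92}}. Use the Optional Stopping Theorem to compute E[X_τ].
E[X_τ] = 68

X_n is a martingale and τ is a bounded-mean stopping time (indeed τ is finite a.s. with bounded expectation since the walk is in a bounded region). By the OST, E[X_τ] = E[X_0] = 68. Equivalently: E[X_τ] = 92 · P(hit 92 first) + 0 · P(hit 0 first) = 92 · (68/92) = 68.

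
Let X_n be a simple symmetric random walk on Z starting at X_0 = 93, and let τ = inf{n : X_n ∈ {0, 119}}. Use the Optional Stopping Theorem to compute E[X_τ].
E[X_τ] = 93

X_n is a martingale and τ is a bounded-mean stopping time (indeed τ is finite a.s. with bounded expectation since the walk is in a bounded region). By the OST, E[X_τ] = E[X_0] = 93. Equivalently: E[X_τ] = 119 · P(hit 119 first) + 0 · P(hit 0 first) = 119 · (93/119) = 93.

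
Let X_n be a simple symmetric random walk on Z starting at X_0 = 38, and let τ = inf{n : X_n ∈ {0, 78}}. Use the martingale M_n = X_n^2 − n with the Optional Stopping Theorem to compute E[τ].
E[τ] = 1520

M_n = X_n^2 − n is a martingale (since E[X_{n+1}^2 | F_n] = X_n^2 + 1). By OST (τ has finite mean in a bounded region), E[M_τ] = E[M_0] = X_0^2 − 0 = 38^2 = 1444. Also E[M_τ] = E[X_τ^2] − E[τ]. The walk exits at 0 or 78, with P(hit 78 first) = 38/78, so E[X_τ^2] = 78^2 · 38/78 + 0 = 2964. Thus E[τ] = E[X_τ^2] − E[M_τ] = 2964 − 1444 = 1520 = 38(78 − 38) = 1520.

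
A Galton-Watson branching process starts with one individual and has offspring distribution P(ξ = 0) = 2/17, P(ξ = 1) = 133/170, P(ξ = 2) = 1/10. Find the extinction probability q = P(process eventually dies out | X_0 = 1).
q = 1

Mean offspring μ = 0·2/17 + 1·133/170 + 2·1/10 = 167/170 ≤ 1. For μ ≤ 1 with offspring not concentrated at 1, the Galton-Watson process goes extinct almost surely, so q = 1.
(Algebraic check: The pgf is f(s) = 2/17 + 133/170·s + 1/10·s². The extinction probability q is the smallest fixed point of f in [0, 1]. Setting s = f(s):
  1/10·s² + (133/170 − 1)·s + 2/17 = 0
  1/10·s² − (2/17 + 1/10)·s + 2/17 = 0
which factors as (s − 1)·(1/10·s − 2/17) = 0, giving roots s = 1 and s = (2/17)/(1/10) = 20/17. Since 20/17 ≥ 1, the smallest root in [0, 1] is s = 1.)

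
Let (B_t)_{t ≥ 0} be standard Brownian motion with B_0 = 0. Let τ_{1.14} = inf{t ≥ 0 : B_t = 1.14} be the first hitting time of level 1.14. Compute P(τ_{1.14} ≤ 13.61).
P(τ_{1.14} ≤ 13.61) = 2(1 − Φ(1.14/√13.61)) = 2(1 − Φ(0.3090)) ≈ 0.7573

By the reflection principle for standard BM, P(τ_b ≤ t) = 2 · P(B_t ≥ b). Since B_t ~ N(0, t), P(B_t ≥ 1.14) = 1 − Φ(1.14/√t) = 1 − Φ(1.14/√13.61) = 1 − Φ(0.3090) ≈ 0.37866. Doubling: P(τ_{1.14} ≤ 13.61) ≈ 2 · 0.37866 = 0.75732 ≈ 0.7573.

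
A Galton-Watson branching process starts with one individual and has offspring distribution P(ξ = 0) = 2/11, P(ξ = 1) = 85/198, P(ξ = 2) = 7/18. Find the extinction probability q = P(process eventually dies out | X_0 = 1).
q = 36/77

The pgf is f(s) = 2/11 + 85/198·s + 7/18·s². The extinction probability q is the smallest fixed point of f in [0, 1]. Setting s = f(s):
  7/18·s² + (85/198 − 1)·s + 2/11 = 0
  7/18·s² − (2/11 + 7/18)·s + 2/11 = 0
which factors as (s − 1)·(7/18·s − 2/11) = 0, giving roots s = 1 and s = (2/11)/(7/18) = 36/77.
Mean offspring μ = 85/198 + 2·7/18 = 239/198 > 1 (supercritical), so q < 1. The extinction probability is the smaller root: q = (2/11)/(7/18) = 36/77.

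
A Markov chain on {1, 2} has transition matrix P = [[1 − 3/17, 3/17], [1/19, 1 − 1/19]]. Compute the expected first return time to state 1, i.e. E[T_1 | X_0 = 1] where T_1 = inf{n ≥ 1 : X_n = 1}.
E[T_1 | X_0 = 1] = 1/π_1 = 74/17

For an irreducible recurrent Markov chain with stationary distribution π, E[T_i | X_0 = i] = 1/π_i (Kac's formula). Here π_1 = (1/19)/(3/17 + 1/19) = (1/19)/(74/323) = 17/74, so E[T_1 | X_0 = 1] = 1/π_1 = (3/17 + 1/19)/(1/19) = (74/323)/(1/19) = 74/17.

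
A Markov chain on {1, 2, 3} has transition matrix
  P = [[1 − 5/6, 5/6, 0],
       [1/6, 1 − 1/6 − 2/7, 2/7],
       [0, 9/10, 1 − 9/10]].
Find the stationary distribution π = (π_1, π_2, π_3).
π = (63/478, 315/478, 50/239)

This is a birth-death chain on three states, which satisfies detailed balance: π_1 · P_{12} = π_2 · P_{21} and π_2 · P_{23} = π_3 · P_{32}.
From π_1 · 5/6 = π_2 · 1/6: π_2/π_1 = (5/6)/(1/6) = 5.
From π_2 · 2/7 = π_3 · 9/10: π_3/π_2 = (2/7)/(9/10) = 20/63.
Take π_1 proportional to 1; then unnormalized π = (1, 5, 100/63). Normalize by dividing by the sum 478/63:
  π = (63/478, 315/478, 50/239).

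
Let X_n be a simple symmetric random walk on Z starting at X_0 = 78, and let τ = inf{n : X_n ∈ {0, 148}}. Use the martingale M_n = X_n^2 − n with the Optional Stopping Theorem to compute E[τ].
E[τ] = 5460

M_n = X_n^2 − n is a martingale (since E[X_{n+1}^2 | F_n] = X_n^2 + 1). By OST (τ has finite mean in a bounded region), E[M_τ] = E[M_0] = X_0^2 − 0 = 78^2 = 6084. Also E[M_τ] = E[X_τ^2] − E[τ]. The walk exits at 0 or 148, with P(hit 148 first) = 78/148, so E[X_τ^2] = 148^2 · 78/148 + 0 = 11544. Thus E[τ] = E[X_τ^2] − E[M_τ] = 11544 − 6084 = 5460 = 78(148 − 78) = 5460.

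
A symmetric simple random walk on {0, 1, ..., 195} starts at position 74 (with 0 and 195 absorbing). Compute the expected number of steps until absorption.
E[τ | X_0 = 74] = 8954

Let v_k = E[τ | X_0 = k]. Boundary: v_0 = v_195 = 0. Recurrence: v_k = 1 + (v_{k-1} + v_{k+1})/2 for 1 ≤ k ≤ 194. The particular solution to v_k − (v_{k-1} + v_{k+1})/2 = 1 is v_k = −k^2. Adding homogeneous solution A + B k and matching boundaries gives v_k = k (195 − k). Substituting k = 74: v_74 = 74 · 121 = 8954.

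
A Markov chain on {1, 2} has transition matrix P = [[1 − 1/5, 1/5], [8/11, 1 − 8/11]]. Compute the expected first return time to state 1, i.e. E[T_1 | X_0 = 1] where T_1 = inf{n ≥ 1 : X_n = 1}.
E[T_1 | X_0 = 1] = 1/π_1 = 51/40

For an irreducible recurrent Markov chain with stationary distribution π, E[T_i | X_0 = i] = 1/π_i (Kac's formula). Here π_1 = (8/11)/(1/5 + 8/11) = (8/11)/(51/55) = 40/51, so E[T_1 | X_0 = 1] = 1/π_1 = (1/5 + 8/11)/(8/11) = (51/55)/(8/11) = 51/40.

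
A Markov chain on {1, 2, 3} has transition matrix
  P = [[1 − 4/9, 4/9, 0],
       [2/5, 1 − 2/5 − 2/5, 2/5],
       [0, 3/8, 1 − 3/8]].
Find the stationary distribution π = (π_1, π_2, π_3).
π = (27/89, 30/89, 32/89)

This is a birth-death chain on three states, which satisfies detailed balance: π_1 · P_{12} = π_2 · P_{21} and π_2 · P_{23} = π_3 · P_{32}.
From π_1 · 4/9 = π_2 · 2/5: π_2/π_1 = (4/9)/(2/5) = 10/9.
From π_2 · 2/5 = π_3 · 3/8: π_3/π_2 = (2/5)/(3/8) = 16/15.
Take π_1 proportional to 1; then unnormalized π = (1, 10/9, 32/27). Normalize by dividing by the sum 89/27:
  π = (27/89, 30/89, 32/89).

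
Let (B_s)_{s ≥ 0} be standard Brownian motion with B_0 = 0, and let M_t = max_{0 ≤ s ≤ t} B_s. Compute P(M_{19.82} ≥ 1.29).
P(M_{19.82} ≥ 1.29) = 2·P(B_{19.82} ≥ 1.29) = 2(1 − Φ(1.29/√19.82)) ≈ 0.7720

By the reflection principle for Brownian motion, P(M_t ≥ a) = 2 · P(B_t ≥ a) for a ≥ 0. Since B_t ~ N(0, t), P(B_t ≥ 1.29) = 1 − Φ(1.29/√t) = 1 − Φ(1.29/√19.82) = 1 − Φ(0.2898). So
  P(M_{19.82} ≥ 1.29) = 2(1 − Φ(0.2898)) ≈ 0.7720.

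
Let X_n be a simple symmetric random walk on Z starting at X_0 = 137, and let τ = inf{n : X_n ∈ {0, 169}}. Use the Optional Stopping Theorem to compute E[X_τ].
E[X_τ] = 137

X_n is a martingale and τ is a bounded-mean stopping time (indeed τ is finite a.s. with bounded expectation since the walk is in a bounded region). By the OST, E[X_τ] = E[X_0] = 137. Equivalently: E[X_τ] = 169 · P(hit 169 first) + 0 · P(hit 0 first) = 169 · (137/169) = 137.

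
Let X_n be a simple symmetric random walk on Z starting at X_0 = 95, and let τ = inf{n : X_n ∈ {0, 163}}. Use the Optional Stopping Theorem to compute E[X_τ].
E[X_τ] = 95

X_n is a martingale and τ is a bounded-mean stopping time (indeed τ is finite a.s. with bounded expectation since the walk is in a bounded region). By the OST, E[X_τ] = E[X_0] = 95. Equivalently: E[X_τ] = 163 · P(hit 163 first) + 0 · P(hit 0 first) = 163 · (95/163) = 95.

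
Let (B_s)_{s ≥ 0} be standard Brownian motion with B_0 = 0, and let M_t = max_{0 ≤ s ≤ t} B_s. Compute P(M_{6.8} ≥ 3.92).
P(M_{6.8} ≥ 3.92) = 2·P(B_{6.8} ≥ 3.92) = 2(1 − Φ(3.92/√6.8)) ≈ 0.1328

By the reflection principle for Brownian motion, P(M_t ≥ a) = 2 · P(B_t ≥ a) for a ≥ 0. Since B_t ~ N(0, t), P(B_t ≥ 3.92) = 1 − Φ(3.92/√t) = 1 − Φ(3.92/√6.8) = 1 − Φ(1.5033). So
  P(M_{6.8} ≥ 3.92) = 2(1 − Φ(1.5033)) ≈ 0.1328.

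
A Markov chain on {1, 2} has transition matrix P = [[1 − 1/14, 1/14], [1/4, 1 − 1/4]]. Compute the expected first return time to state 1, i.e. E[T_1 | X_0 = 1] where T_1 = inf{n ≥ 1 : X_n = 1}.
E[T_1 | X_0 = 1] = 1/π_1 = 9/7

For an irreducible recurrent Markov chain with stationary distribution π, E[T_i | X_0 = i] = 1/π_i (Kac's formula). Here π_1 = (1/4)/(1/14 + 1/4) = (1/4)/(9/28) = 7/9, so E[T_1 | X_0 = 1] = 1/π_1 = (1/14 + 1/4)/(1/4) = (9/28)/(1/4) = 9/7.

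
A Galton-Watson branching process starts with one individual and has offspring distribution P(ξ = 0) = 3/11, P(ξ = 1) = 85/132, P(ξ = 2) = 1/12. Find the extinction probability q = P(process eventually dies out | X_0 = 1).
q = 1

Mean offspring μ = 0·3/11 + 1·85/132 + 2·1/12 = 107/132 ≤ 1. For μ ≤ 1 with offspring not concentrated at 1, the Galton-Watson process goes extinct almost surely, so q = 1.
(Algebraic check: The pgf is f(s) = 3/11 + 85/132·s + 1/12·s². The extinction probability q is the smallest fixed point of f in [0, 1]. Setting s = f(s):
  1/12·s² + (85/132 − 1)·s + 3/11 = 0
  1/12·s² − (3/11 + 1/12)·s + 3/11 = 0
which factors as (s − 1)·(1/12·s − 3/11) = 0, giving roots s = 1 and s = (3/11)/(1/12) = 36/11. Since 36/11 ≥ 1, the smallest root in [0, 1] is s = 1.)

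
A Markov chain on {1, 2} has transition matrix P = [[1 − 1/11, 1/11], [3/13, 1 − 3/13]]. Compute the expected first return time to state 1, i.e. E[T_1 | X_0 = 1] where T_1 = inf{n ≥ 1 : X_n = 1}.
E[T_1 | X_0 = 1] = 1/π_1 = 46/33

For an irreducible recurrent Markov chain with stationary distribution π, E[T_i | X_0 = i] = 1/π_i (Kac's formula). Here π_1 = (3/13)/(1/11 + 3/13) = (3/13)/(46/143) = 33/46, so E[T_1 | X_0 = 1] = 1/π_1 = (1/11 + 3/13)/(3/13) = (46/143)/(3/13) = 46/33.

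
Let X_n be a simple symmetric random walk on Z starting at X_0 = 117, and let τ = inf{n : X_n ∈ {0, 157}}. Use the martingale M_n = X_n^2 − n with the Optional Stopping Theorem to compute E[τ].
E[τ] = 4680

M_n = X_n^2 − n is a martingale (since E[X_{n+1}^2 | F_n] = X_n^2 + 1). By OST (τ has finite mean in a bounded region), E[M_τ] = E[M_0] = X_0^2 − 0 = 117^2 = 13689. Also E[M_τ] = E[X_τ^2] − E[τ]. The walk exits at 0 or 157, with P(hit 157 first) = 117/157, so E[X_τ^2] = 157^2 · 117/157 + 0 = 18369. Thus E[τ] = E[X_τ^2] − E[M_τ] = 18369 − 13689 = 4680 = 117(157 − 117) = 4680.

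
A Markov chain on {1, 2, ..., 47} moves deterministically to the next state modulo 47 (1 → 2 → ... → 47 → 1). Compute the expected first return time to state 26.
E[T_26 | X_0 = 26] = 47

The chain cycles deterministically, so starting at state 26 it returns in exactly 47 steps. Equivalently, the stationary distribution is uniform π_j = 1/47 for every state j, so by Kac's formula E[T_26] = 1/π_26 = 47.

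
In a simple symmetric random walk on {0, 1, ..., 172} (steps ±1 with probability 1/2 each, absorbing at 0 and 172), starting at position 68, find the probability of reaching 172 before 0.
P(hit 172 before 0) = 68/172 = 17/43

Let u_k = P(hit 172 before 0 | start at k). Then u_0 = 0, u_172 = 1, and u_k = u_{k-1}/2 + u_{k+1}/2 for 1 ≤ k ≤ 171. This harmonic recurrence is solved by u_k = k/172, giving u_68 = 68/172 = 17/43.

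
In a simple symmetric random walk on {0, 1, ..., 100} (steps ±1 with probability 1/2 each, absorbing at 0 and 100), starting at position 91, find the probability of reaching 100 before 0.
P(hit 100 before 0) = 91/100

Let u_k = P(hit 100 before 0 | start at k). Then u_0 = 0, u_100 = 1, and u_k = u_{k-1}/2 + u_{k+1}/2 for 1 ≤ k ≤ 99. This harmonic recurrence is solved by u_k = k/100, giving u_91 = 91/100.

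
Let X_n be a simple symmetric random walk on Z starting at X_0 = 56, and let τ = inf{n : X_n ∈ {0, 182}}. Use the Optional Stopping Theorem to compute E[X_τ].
E[X_τ] = 56

X_n is a martingale and τ is a bounded-mean stopping time (indeed τ is finite a.s. with bounded expectation since the walk is in a bounded region). By the OST, E[X_τ] = E[X_0] = 56. Equivalently: E[X_τ] = 182 · P(hit 182 first) + 0 · P(hit 0 first) = 182 · (56/182) = 56.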